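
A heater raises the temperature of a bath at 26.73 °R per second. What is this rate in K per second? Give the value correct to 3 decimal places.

The quantity depends on a temperature interval, so only the ratio of degree sizes applies; the offset between the scales is irrelevant.
A change of 1°R is a change of 5/9 K, so 26.73 × 5/9 = 14.850.

14.850 K/second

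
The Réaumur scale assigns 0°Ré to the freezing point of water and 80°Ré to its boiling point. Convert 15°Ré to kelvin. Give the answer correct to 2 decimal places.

Linear interpolation between the fixed points: C = (15 - 0) × 100 / (80 - 0) = 18.7500°C.
Then 18.7500 + 273.15 = 291.90 K.

291.90 K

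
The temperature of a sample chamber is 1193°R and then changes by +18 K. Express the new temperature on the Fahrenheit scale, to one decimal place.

765.7°F

Initial temperature in Celsius: (1193 - 491.67) × 5/9 = 389.6278°C.
The 18 K change is an interval; Kelvin and Celsius degrees are the same size, so ΔC = +18°C.
Final Celsius temperature: 389.6278 + 18.0000 = 407.6278°C.
In Fahrenheit: 407.6278 × 1.8 + 32 = 765.7°F.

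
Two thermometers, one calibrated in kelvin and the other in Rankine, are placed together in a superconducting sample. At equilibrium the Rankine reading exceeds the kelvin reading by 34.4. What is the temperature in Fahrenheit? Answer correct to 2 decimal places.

-382.27°F

Let x be the kelvin reading; then the Rankine reading is 1.8·x.
(1.8·x) - x = 34.4  ⇒  (0.8)·x = 34.4  ⇒  x = 43.0000 K.
In Celsius: 43 - 273.15 = -230.1500°C.
In Fahrenheit: -230.1500 × 1.8 + 32 = -382.27°F.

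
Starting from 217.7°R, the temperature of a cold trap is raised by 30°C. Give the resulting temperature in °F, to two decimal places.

-187.97°F

Initial temperature in Celsius: (217.7 - 491.67) × 5/9 = -152.2056°C.
Final Celsius temperature: -152.2056 + 30.0000 = -122.2056°C.
In Fahrenheit: -122.2056 × 1.8 + 32 = -187.97°F.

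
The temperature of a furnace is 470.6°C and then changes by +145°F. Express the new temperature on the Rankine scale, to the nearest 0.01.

The 145°F change is an interval, so only the factor 5/9 applies: +145 × 5/9 = +80.5556°C.
Final Celsius temperature: 470.6000 + 80.5556 = 551.1556°C.
In Rankine: 551.1556 × 1.8 + 491.67 = 1483.75°R.

1483.75°R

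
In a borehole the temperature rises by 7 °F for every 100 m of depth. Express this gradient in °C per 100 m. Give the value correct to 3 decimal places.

Since only a temperature interval is involved, the additive offset between the scales drops out.
A change of 1°F is a change of 5/9°C, so 7 × 5/9 = 3.889.

3.889 °C/100 m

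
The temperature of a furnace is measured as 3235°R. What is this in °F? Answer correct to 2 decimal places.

2775.33°F

In Celsius: (3235 - 491.67) × 5/9 = 1524.0722°C.
In Fahrenheit: 1524.0722 × 1.8 + 32 = 2775.33°F.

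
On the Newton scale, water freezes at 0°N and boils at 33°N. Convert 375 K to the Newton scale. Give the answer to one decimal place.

First in Celsius: 375 - 273.15 = 101.8500°C.
Linearly onto the Newton scale: 0 + (101.8500 / 100) × (33 - 0) = 33.6°N.

33.6°N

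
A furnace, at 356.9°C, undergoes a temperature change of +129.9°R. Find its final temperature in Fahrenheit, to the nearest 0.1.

The 129.9°R change is an interval, so only the factor 5/9 applies: +129.9 × 5/9 = +72.1667°C.
Final Celsius temperature: 356.9000 + 72.1667 = 429.0667°C.
In Fahrenheit: 429.0667 × 1.8 + 32 = 804.3°F.

804.3°F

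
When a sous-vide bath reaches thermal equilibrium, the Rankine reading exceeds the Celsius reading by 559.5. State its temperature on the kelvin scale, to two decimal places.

Let x be the Celsius reading; then the Rankine reading is 1.8·x + 491.67.
(1.8·x + 491.67) - x = 559.5  ⇒  (0.8)·x = 67.83  ⇒  x = 84.7875°C.
In kelvin: 84.7875 + 273.15 = 357.94 K.

357.94 K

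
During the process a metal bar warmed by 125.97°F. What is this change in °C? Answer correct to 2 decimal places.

For a temperature interval the offset drops out; only the factor 5/9 applies.
125.97 × 5/9 = 69.98.

69.98°C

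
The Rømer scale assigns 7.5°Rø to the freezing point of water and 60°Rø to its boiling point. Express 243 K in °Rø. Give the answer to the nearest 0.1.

-8.3°Rø

First in Celsius: 243 - 273.15 = -30.1500°C.
Linearly onto the Rømer scale: 7.5 + (-30.1500 / 100) × (60 - 7.5) = -8.3°Rø.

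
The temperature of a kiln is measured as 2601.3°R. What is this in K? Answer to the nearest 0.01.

In Celsius: (2601.3 - 491.67) × 5/9 = 1172.0167°C.
In kelvin: 1172.0167 + 273.15 = 1445.17 K.

1445.17 K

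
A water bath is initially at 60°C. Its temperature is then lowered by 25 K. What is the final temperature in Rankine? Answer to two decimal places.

554.67°R

The 25 K change is an interval; Kelvin and Celsius degrees are the same size, so ΔC = -25°C.
Final Celsius temperature: 60.0000 - 25.0000 = 35.0000°C.
In Rankine: 35.0000 × 1.8 + 491.67 = 554.67°R.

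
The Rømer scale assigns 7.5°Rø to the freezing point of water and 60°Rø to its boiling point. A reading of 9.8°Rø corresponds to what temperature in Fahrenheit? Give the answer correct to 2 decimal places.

Linear interpolation between the fixed points: C = (9.8 - 7.5) × 100 / (60 - 7.5) = 4.3810°C.
Then 4.3810 × 1.8 + 32 = 39.89°F.

39.89°F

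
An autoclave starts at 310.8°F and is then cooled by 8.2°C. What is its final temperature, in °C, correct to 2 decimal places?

Initial temperature in Celsius: (310.8 - 32) × 5/9 = 154.8889°C.
Final Celsius temperature: 154.8889 - 8.2000 = 146.6889°C.

146.69°C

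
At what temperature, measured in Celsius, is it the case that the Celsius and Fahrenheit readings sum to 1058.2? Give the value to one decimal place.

Let C be the Celsius reading. The Fahrenheit reading is F = 1.8·C + 32.
Require C + F = 1058.2: (2.8)·C + 32 = 1058.2.
C = (1058.2 - 32) / (2.8) = 366.5.

366.5°C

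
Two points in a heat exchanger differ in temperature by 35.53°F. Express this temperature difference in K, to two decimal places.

Only the scale ratio 5/9 matters for a change in temperature.
35.53 × 5/9 = 19.74.

19.74 K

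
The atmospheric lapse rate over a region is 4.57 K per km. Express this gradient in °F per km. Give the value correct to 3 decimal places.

The quantity depends on a temperature interval, so only the ratio of degree sizes applies; the offset between the scales is irrelevant.
A change of 1 K is a change of 1.8°F, so 4.57 × 1.8 = 8.226.

8.226 °F/km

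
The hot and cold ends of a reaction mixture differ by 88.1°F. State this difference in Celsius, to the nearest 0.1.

48.9°C

For a temperature interval the offset drops out; only the factor 5/9 applies.
88.1 × 5/9 = 48.9.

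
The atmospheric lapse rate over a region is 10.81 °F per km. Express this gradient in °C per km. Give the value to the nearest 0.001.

6.006 °C/km

Since only a temperature interval is involved, the additive offset between the scales drops out.
A change of 1°F is a change of 5/9°C, so 10.81 × 5/9 = 6.006.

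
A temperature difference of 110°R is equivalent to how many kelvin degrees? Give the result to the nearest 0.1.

For a temperature interval the offset drops out; only the factor 5/9 applies.
110 × 5/9 = 61.1.

61.1 K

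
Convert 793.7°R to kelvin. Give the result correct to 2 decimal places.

440.94 K

In Celsius: (793.7 - 491.67) × 5/9 = 167.7944°C.
In kelvin: 167.7944 + 273.15 = 440.94 K.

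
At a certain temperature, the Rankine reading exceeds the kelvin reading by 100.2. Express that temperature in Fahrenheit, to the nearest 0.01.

Let x be the kelvin reading; then the Rankine reading is 1.8·x.
(1.8·x) - x = 100.2  ⇒  (0.8)·x = 100.2  ⇒  x = 125.2500 K.
In Celsius: 125.25 - 273.15 = -147.9000°C.
In Fahrenheit: -147.9000 × 1.8 + 32 = -234.22°F.

-234.22°F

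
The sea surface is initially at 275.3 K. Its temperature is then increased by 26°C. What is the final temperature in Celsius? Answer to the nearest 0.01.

28.15°C

Initial temperature in Celsius: 275.3 - 273.15 = 2.1500°C.
Final Celsius temperature: 2.1500 + 26.0000 = 28.1500°C.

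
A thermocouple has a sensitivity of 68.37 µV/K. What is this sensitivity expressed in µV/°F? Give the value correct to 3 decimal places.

37.983 µV/°F

The quantity depends on a temperature interval, so only the ratio of degree sizes applies; the offset between the scales is irrelevant.
A change of 1°F is a change of 5/9 K, so per °F the value is 68.37 × 5/9 = 37.983.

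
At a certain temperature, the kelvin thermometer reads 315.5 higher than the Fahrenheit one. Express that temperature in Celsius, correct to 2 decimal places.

Let x be the Fahrenheit reading; then the kelvin reading is 5/9·x + 255.372.
(5/9·x + 255.372) - x = 315.5  ⇒  (-4/9)·x = 60.1278  ⇒  x = -135.2875°F.
In Celsius: (-135.2875 - 32) × 5/9 = -92.94°C.

-92.94°C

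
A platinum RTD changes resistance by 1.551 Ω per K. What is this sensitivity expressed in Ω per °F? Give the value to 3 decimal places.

0.862 Ω per °F

The quantity depends on a temperature interval, so only the ratio of degree sizes applies; the offset between the scales is irrelevant.
A change of 1°F is a change of 5/9 K, so per °F the value is 1.551 × 5/9 = 0.862.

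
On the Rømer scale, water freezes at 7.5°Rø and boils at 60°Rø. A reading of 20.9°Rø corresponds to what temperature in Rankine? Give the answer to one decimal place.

Linear interpolation between the fixed points: C = (20.9 - 7.5) × 100 / (60 - 7.5) = 25.5238°C.
Then 25.5238 × 1.8 + 491.67 = 537.6°R.

537.6°R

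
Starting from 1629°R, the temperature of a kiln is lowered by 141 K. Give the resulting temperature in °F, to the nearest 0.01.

915.53°F

Initial temperature in Celsius: (1629 - 491.67) × 5/9 = 631.8500°C.
The 141 K change is an interval; Kelvin and Celsius degrees are the same size, so ΔC = -141°C.
Final Celsius temperature: 631.8500 - 141.0000 = 490.8500°C.
In Fahrenheit: 490.8500 × 1.8 + 32 = 915.53°F.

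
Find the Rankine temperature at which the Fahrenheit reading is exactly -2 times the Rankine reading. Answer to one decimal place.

153.2°R

Let R be the Rankine reading. The Fahrenheit reading is F = 1·R - 459.67.
Require F = -2·R: 1·R - 459.67 = -2·R.
(3)·R = 459.67  ⇒  R = 153.2.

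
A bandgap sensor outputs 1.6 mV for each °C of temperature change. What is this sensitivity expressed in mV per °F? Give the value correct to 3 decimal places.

The quantity depends on a temperature interval, so only the ratio of degree sizes applies; the offset between the scales is irrelevant.
A change of 1°F is a change of 5/9°C, so per °F the value is 1.6 × 5/9 = 0.889.

0.889 mV per °F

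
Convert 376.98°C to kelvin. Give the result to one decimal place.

In kelvin: 376.9800 + 273.15 = 650.1 K.

650.1 K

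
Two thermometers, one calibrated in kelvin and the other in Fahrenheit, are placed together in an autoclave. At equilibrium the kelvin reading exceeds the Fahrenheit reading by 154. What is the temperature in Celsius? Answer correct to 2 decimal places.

108.94°C

Let x be the kelvin reading; then the Fahrenheit reading is 1.8·x - 459.67.
(1.8·x - 459.67) - x = -154  ⇒  (0.8)·x = 305.67  ⇒  x = 382.0875 K.
In Celsius: 382.0875 - 273.15 = 108.94°C.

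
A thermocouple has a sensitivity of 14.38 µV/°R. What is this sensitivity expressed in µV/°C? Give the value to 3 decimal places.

25.884 µV/°C

Since only a temperature interval is involved, the additive offset between the scales drops out.
A change of 1°C is a change of 1.8°R, so per °C the value is 14.38 × 1.8 = 25.884.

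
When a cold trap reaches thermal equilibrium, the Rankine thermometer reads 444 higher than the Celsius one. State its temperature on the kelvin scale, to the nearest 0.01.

Let x be the Celsius reading; then the Rankine reading is 1.8·x + 491.67.
(1.8·x + 491.67) - x = 444  ⇒  (0.8)·x = -47.67  ⇒  x = -59.5875°C.
In kelvin: -59.5875 + 273.15 = 213.56 K.

213.56 K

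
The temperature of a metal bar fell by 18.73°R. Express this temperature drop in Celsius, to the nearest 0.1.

An interval of 1°R corresponds to 5/9°C.
18.73 × 5/9 = 10.4.

10.4°C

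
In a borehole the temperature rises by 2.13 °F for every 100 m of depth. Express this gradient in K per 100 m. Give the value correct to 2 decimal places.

Since only a temperature interval is involved, the additive offset between the scales drops out.
A change of 1°F is a change of 5/9 K, so 2.13 × 5/9 = 1.18.

1.18 K/100 m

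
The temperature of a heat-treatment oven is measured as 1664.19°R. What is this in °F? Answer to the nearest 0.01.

1204.52°F

In Celsius: (1664.19 - 491.67) × 5/9 = 651.4000°C.
In Fahrenheit: 651.4000 × 1.8 + 32 = 1204.52°F.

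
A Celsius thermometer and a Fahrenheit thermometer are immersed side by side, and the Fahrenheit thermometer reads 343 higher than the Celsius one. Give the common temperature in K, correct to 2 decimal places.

Let x be the Celsius reading; then the Fahrenheit reading is 1.8·x + 32.
(1.8·x + 32) - x = 343  ⇒  (0.8)·x = 311  ⇒  x = 388.7500°C.
In kelvin: 388.7500 + 273.15 = 661.90 K.

661.90 K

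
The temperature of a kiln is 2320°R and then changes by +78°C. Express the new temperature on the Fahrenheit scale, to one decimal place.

Initial temperature in Celsius: (2320 - 491.67) × 5/9 = 1015.7389°C.
Final Celsius temperature: 1015.7389 + 78.0000 = 1093.7389°C.
In Fahrenheit: 1093.7389 × 1.8 + 32 = 2000.7°F.

2000.7°F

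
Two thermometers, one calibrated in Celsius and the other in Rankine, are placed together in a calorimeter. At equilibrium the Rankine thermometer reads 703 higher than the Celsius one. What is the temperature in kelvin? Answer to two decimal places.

Let x be the Celsius reading; then the Rankine reading is 1.8·x + 491.67.
(1.8·x + 491.67) - x = 703  ⇒  (0.8)·x = 211.33  ⇒  x = 264.1625°C.
In kelvin: 264.1625 + 273.15 = 537.31 K.

537.31 K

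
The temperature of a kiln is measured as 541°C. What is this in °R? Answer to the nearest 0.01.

1465.47°R

In Rankine: 541.0000 × 1.8 + 491.67 = 1465.47°R.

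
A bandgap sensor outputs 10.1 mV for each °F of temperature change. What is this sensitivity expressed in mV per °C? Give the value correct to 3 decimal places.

18.180 mV per °C

Since only a temperature interval is involved, the additive offset between the scales drops out.
A change of 1°C is a change of 1.8°F, so per °C the value is 10.1 × 1.8 = 18.180.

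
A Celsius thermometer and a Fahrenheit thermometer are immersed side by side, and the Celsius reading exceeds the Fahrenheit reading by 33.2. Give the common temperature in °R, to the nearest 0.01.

344.97°R

Let x be the Celsius reading; then the Fahrenheit reading is 1.8·x + 32.
(1.8·x + 32) - x = -33.2  ⇒  (0.8)·x = -65.2  ⇒  x = -81.5000°C.
In Rankine: -81.5000 × 1.8 + 491.67 = 344.97°R.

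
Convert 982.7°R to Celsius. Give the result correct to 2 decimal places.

In Celsius: (982.7 - 491.67) × 5/9 = 272.7944°C.

272.79°C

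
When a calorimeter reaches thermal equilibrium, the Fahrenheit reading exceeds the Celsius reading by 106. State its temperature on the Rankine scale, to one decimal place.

Let x be the Fahrenheit reading; then the Celsius reading is 5/9·x - 17.7778.
(5/9·x - 17.7778) - x = -106  ⇒  (-4/9)·x = -88.2222  ⇒  x = 198.5000°F.
In Celsius: (198.5 - 32) × 5/9 = 92.5000°C.
In Rankine: 92.5000 × 1.8 + 491.67 = 658.2°R.

658.2°R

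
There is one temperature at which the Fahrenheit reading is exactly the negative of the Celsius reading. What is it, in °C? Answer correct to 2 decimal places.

Let C be the Celsius reading. The Fahrenheit reading is F = 1.8·C + 32.
Require F = -1·C: 1.8·C + 32 = -1·C.
(2.8)·C = -32  ⇒  C = -11.43.

-11.43°C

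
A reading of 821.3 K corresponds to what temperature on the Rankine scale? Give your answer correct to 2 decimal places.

1478.34°R

In Celsius: 821.3 - 273.15 = 548.1500°C.
In Rankine: 548.1500 × 1.8 + 491.67 = 1478.34°R.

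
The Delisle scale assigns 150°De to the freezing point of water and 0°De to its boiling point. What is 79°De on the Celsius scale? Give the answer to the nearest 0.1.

47.3°C

Linear interpolation between the fixed points: C = (79 - 150) × 100 / (0 - 150) = 47.3333°C.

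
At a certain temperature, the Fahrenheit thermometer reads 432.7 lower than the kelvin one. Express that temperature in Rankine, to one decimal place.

60.7°R

Let x be the kelvin reading; then the Fahrenheit reading is 1.8·x - 459.67.
(1.8·x - 459.67) - x = -432.7  ⇒  (0.8)·x = 26.97  ⇒  x = 33.7125 K.
In Celsius: 33.7125 - 273.15 = -239.4375°C.
In Rankine: -239.4375 × 1.8 + 491.67 = 60.7°R.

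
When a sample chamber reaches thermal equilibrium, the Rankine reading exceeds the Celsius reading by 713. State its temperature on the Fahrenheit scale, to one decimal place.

Let x be the Celsius reading; then the Rankine reading is 1.8·x + 491.67.
(1.8·x + 491.67) - x = 713  ⇒  (0.8)·x = 221.33  ⇒  x = 276.6625°C.
In Fahrenheit: 276.6625 × 1.8 + 32 = 530.0°F.

530.0°F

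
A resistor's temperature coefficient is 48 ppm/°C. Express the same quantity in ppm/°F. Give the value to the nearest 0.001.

26.667 ppm/°F

The quantity depends on a temperature interval, so only the ratio of degree sizes applies; the offset between the scales is irrelevant.
A change of 1°F is a change of 5/9°C, so per °F the value is 48 × 5/9 = 26.667.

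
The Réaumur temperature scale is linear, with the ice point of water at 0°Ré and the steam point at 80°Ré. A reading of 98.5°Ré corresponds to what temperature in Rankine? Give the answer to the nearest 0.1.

Linear interpolation between the fixed points: C = (98.5 - 0) × 100 / (80 - 0) = 123.1250°C.
Then 123.1250 × 1.8 + 491.67 = 713.3°R.

713.3°R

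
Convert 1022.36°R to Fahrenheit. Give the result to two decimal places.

In Celsius: (1022.36 - 491.67) × 5/9 = 294.8278°C.
In Fahrenheit: 294.8278 × 1.8 + 32 = 562.69°F.

562.69°F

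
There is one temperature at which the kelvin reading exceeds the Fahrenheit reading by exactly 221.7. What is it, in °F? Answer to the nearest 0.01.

75.76°F

Let F be the Fahrenheit reading. The kelvin reading is K = 5/9·F + 255.372.
Require K - F = 221.7: (-4/9)·F + 255.372 = 221.7.
F = (221.7 - 255.372) / (-4/9) = 75.76.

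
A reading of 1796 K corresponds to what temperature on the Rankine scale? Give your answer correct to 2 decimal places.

3232.80°R

In Celsius: 1796 - 273.15 = 1522.8500°C.
In Rankine: 1522.8500 × 1.8 + 491.67 = 3232.80°R.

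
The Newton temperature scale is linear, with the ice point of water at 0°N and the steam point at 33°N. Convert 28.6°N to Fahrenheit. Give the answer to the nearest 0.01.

188.00°F

Linear interpolation between the fixed points: C = (28.6 - 0) × 100 / (33 - 0) = 86.6667°C.
Then 86.6667 × 1.8 + 32 = 188.00°F.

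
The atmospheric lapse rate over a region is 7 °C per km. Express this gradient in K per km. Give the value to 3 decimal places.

Since only a temperature interval is involved, the additive offset between the scales drops out.
A change of 1°C is a change of 1 K, so 7 × 1 = 7.000.

7.000 K/km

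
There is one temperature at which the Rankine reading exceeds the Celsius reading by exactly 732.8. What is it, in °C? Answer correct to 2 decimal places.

301.41°C

Let C be the Celsius reading. The Rankine reading is R = 1.8·C + 491.67.
Require R - C = 732.8: (0.8)·C + 491.67 = 732.8.
C = (732.8 - 491.67) / (0.8) = 301.41.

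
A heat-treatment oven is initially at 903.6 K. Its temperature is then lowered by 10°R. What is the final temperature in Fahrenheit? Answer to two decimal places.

1156.81°F

Initial temperature in Celsius: 903.6 - 273.15 = 630.4500°C.
The 10°R change is an interval, so only the factor 5/9 applies: -10 × 5/9 = -5.5556°C.
Final Celsius temperature: 630.4500 - 5.5556 = 624.8944°C.
In Fahrenheit: 624.8944 × 1.8 + 32 = 1156.81°F.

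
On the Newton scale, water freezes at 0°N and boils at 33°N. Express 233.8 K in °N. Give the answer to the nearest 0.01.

First in Celsius: 233.8 - 273.15 = -39.3500°C.
Linearly onto the Newton scale: 0 + (-39.3500 / 100) × (33 - 0) = -12.99°N.

-12.99°N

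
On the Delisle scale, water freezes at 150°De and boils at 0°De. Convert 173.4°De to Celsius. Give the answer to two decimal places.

Linear interpolation between the fixed points: C = (173.4 - 150) × 100 / (0 - 150) = -15.6000°C.

-15.60°C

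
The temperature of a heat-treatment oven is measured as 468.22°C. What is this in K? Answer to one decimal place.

741.4 K

In kelvin: 468.2200 + 273.15 = 741.4 K.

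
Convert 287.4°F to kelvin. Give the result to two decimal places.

In Celsius: (287.4 - 32) × 5/9 = 141.8889°C.
In kelvin: 141.8889 + 273.15 = 415.04 K.

415.04 K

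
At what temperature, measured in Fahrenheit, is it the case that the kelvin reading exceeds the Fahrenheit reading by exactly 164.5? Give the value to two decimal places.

204.46°F

Let F be the Fahrenheit reading. The kelvin reading is K = 5/9·F + 255.372.
Require K - F = 164.5: (-4/9)·F + 255.372 = 164.5.
F = (164.5 - 255.372) / (-4/9) = 204.46.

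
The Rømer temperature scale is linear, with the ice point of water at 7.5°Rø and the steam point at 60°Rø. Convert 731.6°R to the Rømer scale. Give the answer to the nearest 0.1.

First in Celsius: (731.6 - 491.67) × 5/9 = 133.2944°C.
Linearly onto the Rømer scale: 7.5 + (133.2944 / 100) × (60 - 7.5) = 77.5°Rø.

77.5°Rø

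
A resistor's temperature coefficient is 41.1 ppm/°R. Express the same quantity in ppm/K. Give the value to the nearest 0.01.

The quantity depends on a temperature interval, so only the ratio of degree sizes applies; the offset between the scales is irrelevant.
A change of 1 K is a change of 1.8°R, so per K the value is 41.1 × 1.8 = 73.98.

73.98 ppm/K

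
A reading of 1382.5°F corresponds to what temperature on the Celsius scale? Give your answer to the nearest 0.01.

750.28°C

In Celsius: (1382.5 - 32) × 5/9 = 750.2778°C.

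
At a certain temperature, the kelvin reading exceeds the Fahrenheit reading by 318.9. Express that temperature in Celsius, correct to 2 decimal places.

Let x be the Fahrenheit reading; then the kelvin reading is 5/9·x + 255.372.
(5/9·x + 255.372) - x = 318.9  ⇒  (-4/9)·x = 63.5278  ⇒  x = -142.9375°F.
In Celsius: (-142.9375 - 32) × 5/9 = -97.19°C.

-97.19°C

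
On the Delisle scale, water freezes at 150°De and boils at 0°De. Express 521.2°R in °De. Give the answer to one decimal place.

125.4°De

First in Celsius: (521.2 - 491.67) × 5/9 = 16.4056°C.
Linearly onto the Delisle scale: 150 + (16.4056 / 100) × (0 - 150) = 125.4°De.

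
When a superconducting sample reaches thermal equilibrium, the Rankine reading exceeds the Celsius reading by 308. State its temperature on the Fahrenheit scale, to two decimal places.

-381.26°F

Let x be the Rankine reading; then the Celsius reading is 5/9·x - 273.15.
(5/9·x - 273.15) - x = -308  ⇒  (-4/9)·x = -34.85  ⇒  x = 78.4125°R.
In Celsius: (78.4125 - 491.67) × 5/9 = -229.5875°C.
In Fahrenheit: -229.5875 × 1.8 + 32 = -381.26°F.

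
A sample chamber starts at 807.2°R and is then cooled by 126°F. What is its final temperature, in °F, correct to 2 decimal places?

Initial temperature in Celsius: (807.2 - 491.67) × 5/9 = 175.2944°C.
The 126°F change is an interval, so only the factor 5/9 applies: -126 × 5/9 = -70.0000°C.
Final Celsius temperature: 175.2944 - 70.0000 = 105.2944°C.
In Fahrenheit: 105.2944 × 1.8 + 32 = 221.53°F.

221.53°F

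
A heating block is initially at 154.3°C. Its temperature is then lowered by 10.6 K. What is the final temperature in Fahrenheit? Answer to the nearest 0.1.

The 10.6 K change is an interval; Kelvin and Celsius degrees are the same size, so ΔC = -10.6°C.
Final Celsius temperature: 154.3000 - 10.6000 = 143.7000°C.
In Fahrenheit: 143.7000 × 1.8 + 32 = 290.7°F.

290.7°F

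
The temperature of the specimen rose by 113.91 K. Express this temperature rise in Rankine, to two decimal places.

205.04°R

For a temperature interval the offset drops out; only the factor 1.8 applies.
113.91 × 1.8 = 205.04.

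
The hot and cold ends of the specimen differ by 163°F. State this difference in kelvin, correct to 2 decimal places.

An interval of 1°F corresponds to 5/9 K.
163 × 5/9 = 90.56.

90.56 K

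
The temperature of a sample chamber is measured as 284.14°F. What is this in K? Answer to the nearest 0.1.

In Celsius: (284.14 - 32) × 5/9 = 140.0778°C.
In kelvin: 140.0778 + 273.15 = 413.2 K.

413.2 K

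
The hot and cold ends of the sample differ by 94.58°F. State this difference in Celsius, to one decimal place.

52.5°C

An interval of 1°F corresponds to 5/9°C.
94.58 × 5/9 = 52.5.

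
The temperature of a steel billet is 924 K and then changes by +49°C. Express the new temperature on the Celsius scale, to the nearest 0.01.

699.85°C

Initial temperature in Celsius: 924 - 273.15 = 650.8500°C.
Final Celsius temperature: 650.8500 + 49.0000 = 699.8500°C.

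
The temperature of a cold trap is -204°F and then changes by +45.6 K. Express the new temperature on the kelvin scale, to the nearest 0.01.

Initial temperature in Celsius: (-204 - 32) × 5/9 = -131.1111°C.
The 45.6 K change is an interval; Kelvin and Celsius degrees are the same size, so ΔC = +45.6°C.
Final Celsius temperature: -131.1111 + 45.6000 = -85.5111°C.
In kelvin: -85.5111 + 273.15 = 187.64 K.

187.64 K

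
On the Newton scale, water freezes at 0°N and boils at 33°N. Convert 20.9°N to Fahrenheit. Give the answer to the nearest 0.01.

Linear interpolation between the fixed points: C = (20.9 - 0) × 100 / (33 - 0) = 63.3333°C.
Then 63.3333 × 1.8 + 32 = 146.00°F.

146.00°F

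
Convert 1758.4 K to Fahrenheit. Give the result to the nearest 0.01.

2705.45°F

In Celsius: 1758.4 - 273.15 = 1485.2500°C.
In Fahrenheit: 1485.2500 × 1.8 + 32 = 2705.45°F.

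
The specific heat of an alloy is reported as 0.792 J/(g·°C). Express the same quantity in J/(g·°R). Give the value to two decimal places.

Since only a temperature interval is involved, the additive offset between the scales drops out.
A change of 1°R is a change of 5/9°C, so per °R the value is 0.792 × 5/9 = 0.44.

0.44 J/(g·°R)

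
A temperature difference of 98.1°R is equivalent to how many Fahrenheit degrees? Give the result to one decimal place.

Rankine and Fahrenheit degrees are the same size, so the interval is unchanged: 98.1.

98.1°F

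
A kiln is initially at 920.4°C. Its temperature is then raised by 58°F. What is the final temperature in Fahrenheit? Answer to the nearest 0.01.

The 58°F change is an interval, so only the factor 5/9 applies: +58 × 5/9 = +32.2222°C.
Final Celsius temperature: 920.4000 + 32.2222 = 952.6222°C.
In Fahrenheit: 952.6222 × 1.8 + 32 = 1746.72°F.

1746.72°F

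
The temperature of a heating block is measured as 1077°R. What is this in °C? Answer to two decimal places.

325.18°C

In Celsius: (1077 - 491.67) × 5/9 = 325.1833°C.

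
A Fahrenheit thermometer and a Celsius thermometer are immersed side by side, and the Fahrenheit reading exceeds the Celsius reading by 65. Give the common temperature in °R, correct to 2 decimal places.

Let x be the Fahrenheit reading; then the Celsius reading is 5/9·x - 17.7778.
(5/9·x - 17.7778) - x = -65  ⇒  (-4/9)·x = -47.2222  ⇒  x = 106.2500°F.
In Celsius: (106.25 - 32) × 5/9 = 41.2500°C.
In Rankine: 41.2500 × 1.8 + 491.67 = 565.92°R.

565.92°R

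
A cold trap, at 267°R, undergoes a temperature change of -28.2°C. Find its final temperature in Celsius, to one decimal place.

-153.0°C

Initial temperature in Celsius: (267 - 491.67) × 5/9 = -124.8167°C.
Final Celsius temperature: -124.8167 - 28.2000 = -153.0167°C.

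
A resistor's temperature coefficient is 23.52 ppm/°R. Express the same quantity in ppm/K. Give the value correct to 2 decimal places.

42.34 ppm/K

The quantity depends on a temperature interval, so only the ratio of degree sizes applies; the offset between the scales is irrelevant.
A change of 1 K is a change of 1.8°R, so per K the value is 23.52 × 1.8 = 42.34.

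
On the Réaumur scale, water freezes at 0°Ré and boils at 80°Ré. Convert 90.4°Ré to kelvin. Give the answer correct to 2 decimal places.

Linear interpolation between the fixed points: C = (90.4 - 0) × 100 / (80 - 0) = 113.0000°C.
Then 113.0000 + 273.15 = 386.15 K.

386.15 K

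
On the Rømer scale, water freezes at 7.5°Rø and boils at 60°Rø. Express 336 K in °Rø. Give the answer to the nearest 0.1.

40.5°Rø

First in Celsius: 336 - 273.15 = 62.8500°C.
Linearly onto the Rømer scale: 7.5 + (62.8500 / 100) × (60 - 7.5) = 40.5°Rø.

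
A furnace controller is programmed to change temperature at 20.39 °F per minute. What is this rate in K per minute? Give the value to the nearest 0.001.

The quantity depends on a temperature interval, so only the ratio of degree sizes applies; the offset between the scales is irrelevant.
A change of 1°F is a change of 5/9 K, so 20.39 × 5/9 = 11.328.

11.328 K/minute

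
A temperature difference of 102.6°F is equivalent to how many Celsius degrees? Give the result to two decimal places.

Only the scale ratio 5/9 matters for a change in temperature.
102.6 × 5/9 = 57.00.

57.00°C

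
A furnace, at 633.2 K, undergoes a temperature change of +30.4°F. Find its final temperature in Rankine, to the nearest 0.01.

Initial temperature in Celsius: 633.2 - 273.15 = 360.0500°C.
The 30.4°F change is an interval, so only the factor 5/9 applies: +30.4 × 5/9 = +16.8889°C.
Final Celsius temperature: 360.0500 + 16.8889 = 376.9389°C.
In Rankine: 376.9389 × 1.8 + 491.67 = 1170.16°R.

1170.16°R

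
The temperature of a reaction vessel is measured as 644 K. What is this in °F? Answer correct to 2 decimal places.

In Celsius: 644 - 273.15 = 370.8500°C.
In Fahrenheit: 370.8500 × 1.8 + 32 = 699.53°F.

699.53°F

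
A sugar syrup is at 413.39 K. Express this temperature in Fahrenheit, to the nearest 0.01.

In Celsius: 413.39 - 273.15 = 140.2400°C.
In Fahrenheit: 140.2400 × 1.8 + 32 = 284.43°F.

284.43°F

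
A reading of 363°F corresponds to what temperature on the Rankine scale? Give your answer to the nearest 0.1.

In Celsius: (363 - 32) × 5/9 = 183.8889°C.
In Rankine: 183.8889 × 1.8 + 491.67 = 822.7°R.

822.7°R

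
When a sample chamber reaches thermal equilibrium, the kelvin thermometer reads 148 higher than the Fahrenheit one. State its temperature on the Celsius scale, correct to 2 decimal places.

Let x be the Fahrenheit reading; then the kelvin reading is 5/9·x + 255.372.
(5/9·x + 255.372) - x = 148  ⇒  (-4/9)·x = -107.372  ⇒  x = 241.5875°F.
In Celsius: (241.5875 - 32) × 5/9 = 116.44°C.

116.44°C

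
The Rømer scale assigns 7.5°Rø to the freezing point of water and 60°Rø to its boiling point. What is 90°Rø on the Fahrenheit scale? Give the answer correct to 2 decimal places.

Linear interpolation between the fixed points: C = (90 - 7.5) × 100 / (60 - 7.5) = 157.1429°C.
Then 157.1429 × 1.8 + 32 = 314.86°F.

314.86°F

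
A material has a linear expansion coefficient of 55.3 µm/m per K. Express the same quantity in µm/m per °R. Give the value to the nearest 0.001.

The quantity depends on a temperature interval, so only the ratio of degree sizes applies; the offset between the scales is irrelevant.
A change of 1°R is a change of 5/9 K, so per °R the value is 55.3 × 5/9 = 30.722.

30.722 µm/m per °R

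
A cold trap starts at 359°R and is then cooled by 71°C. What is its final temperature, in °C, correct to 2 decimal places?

-144.71°C

Initial temperature in Celsius: (359 - 491.67) × 5/9 = -73.7056°C.
Final Celsius temperature: -73.7056 - 71.0000 = -144.7056°C.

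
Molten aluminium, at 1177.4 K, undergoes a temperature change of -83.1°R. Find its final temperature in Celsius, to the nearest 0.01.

Initial temperature in Celsius: 1177.4 - 273.15 = 904.2500°C.
The 83.1°R change is an interval, so only the factor 5/9 applies: -83.1 × 5/9 = -46.1667°C.
Final Celsius temperature: 904.2500 - 46.1667 = 858.0833°C.

858.08°C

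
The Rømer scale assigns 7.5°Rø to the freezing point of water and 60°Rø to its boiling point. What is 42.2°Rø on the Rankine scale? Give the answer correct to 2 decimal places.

610.64°R

Linear interpolation between the fixed points: C = (42.2 - 7.5) × 100 / (60 - 7.5) = 66.0952°C.
Then 66.0952 × 1.8 + 491.67 = 610.64°R.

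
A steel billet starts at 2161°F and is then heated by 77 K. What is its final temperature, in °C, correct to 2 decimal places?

Initial temperature in Celsius: (2161 - 32) × 5/9 = 1182.7778°C.
The 77 K change is an interval; Kelvin and Celsius degrees are the same size, so ΔC = +77°C.
Final Celsius temperature: 1182.7778 + 77.0000 = 1259.7778°C.

1259.78°C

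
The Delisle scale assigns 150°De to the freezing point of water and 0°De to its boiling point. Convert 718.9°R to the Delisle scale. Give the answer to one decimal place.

First in Celsius: (718.9 - 491.67) × 5/9 = 126.2389°C.
Linearly onto the Delisle scale: 150 + (126.2389 / 100) × (0 - 150) = -39.4°De.

-39.4°De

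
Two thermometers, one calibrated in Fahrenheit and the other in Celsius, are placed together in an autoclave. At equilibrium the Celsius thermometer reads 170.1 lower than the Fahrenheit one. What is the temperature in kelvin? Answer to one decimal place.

445.8 K

Let x be the Fahrenheit reading; then the Celsius reading is 5/9·x - 17.7778.
(5/9·x - 17.7778) - x = -170.1  ⇒  (-4/9)·x = -152.322  ⇒  x = 342.7250°F.
In Celsius: (342.725 - 32) × 5/9 = 172.6250°C.
In kelvin: 172.6250 + 273.15 = 445.8 K.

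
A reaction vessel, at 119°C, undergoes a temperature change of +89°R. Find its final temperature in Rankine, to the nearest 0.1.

The 89°R change is an interval, so only the factor 5/9 applies: +89 × 5/9 = +49.4444°C.
Final Celsius temperature: 119.0000 + 49.4444 = 168.4444°C.
In Rankine: 168.4444 × 1.8 + 491.67 = 794.9°R.

794.9°R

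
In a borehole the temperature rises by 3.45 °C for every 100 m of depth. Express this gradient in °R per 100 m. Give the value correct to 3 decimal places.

6.210 °R/100 m

Since only a temperature interval is involved, the additive offset between the scales drops out.
A change of 1°C is a change of 1.8°R, so 3.45 × 1.8 = 6.210.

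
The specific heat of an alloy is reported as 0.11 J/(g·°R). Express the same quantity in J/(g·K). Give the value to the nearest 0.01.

Since only a temperature interval is involved, the additive offset between the scales drops out.
A change of 1 K is a change of 1.8°R, so per K the value is 0.11 × 1.8 = 0.20.

0.20 J/(g·K)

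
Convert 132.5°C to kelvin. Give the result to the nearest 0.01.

405.65 K

In kelvin: 132.5000 + 273.15 = 405.65 K.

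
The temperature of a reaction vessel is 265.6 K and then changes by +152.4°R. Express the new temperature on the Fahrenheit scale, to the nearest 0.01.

170.81°F

Initial temperature in Celsius: 265.6 - 273.15 = -7.5500°C.
The 152.4°R change is an interval, so only the factor 5/9 applies: +152.4 × 5/9 = +84.6667°C.
Final Celsius temperature: -7.5500 + 84.6667 = 77.1167°C.
In Fahrenheit: 77.1167 × 1.8 + 32 = 170.81°F.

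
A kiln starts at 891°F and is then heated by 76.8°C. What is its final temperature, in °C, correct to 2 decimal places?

554.02°C

Initial temperature in Celsius: (891 - 32) × 5/9 = 477.2222°C.
Final Celsius temperature: 477.2222 + 76.8000 = 554.0222°C.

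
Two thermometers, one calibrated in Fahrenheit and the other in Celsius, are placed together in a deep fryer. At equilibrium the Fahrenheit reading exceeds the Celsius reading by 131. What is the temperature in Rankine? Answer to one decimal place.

714.4°R

Let x be the Fahrenheit reading; then the Celsius reading is 5/9·x - 17.7778.
(5/9·x - 17.7778) - x = -131  ⇒  (-4/9)·x = -113.222  ⇒  x = 254.7500°F.
In Celsius: (254.75 - 32) × 5/9 = 123.7500°C.
In Rankine: 123.7500 × 1.8 + 491.67 = 714.4°R.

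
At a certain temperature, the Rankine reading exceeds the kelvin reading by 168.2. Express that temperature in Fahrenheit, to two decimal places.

Let x be the kelvin reading; then the Rankine reading is 1.8·x.
(1.8·x) - x = 168.2  ⇒  (0.8)·x = 168.2  ⇒  x = 210.2500 K.
In Celsius: 210.25 - 273.15 = -62.9000°C.
In Fahrenheit: -62.9000 × 1.8 + 32 = -81.22°F.

-81.22°F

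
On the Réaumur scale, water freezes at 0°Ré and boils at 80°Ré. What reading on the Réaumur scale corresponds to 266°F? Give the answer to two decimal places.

First in Celsius: (266 - 32) × 5/9 = 130.0000°C.
Linearly onto the Réaumur scale: 0 + (130.0000 / 100) × (80 - 0) = 104.00°Ré.

104.00°Ré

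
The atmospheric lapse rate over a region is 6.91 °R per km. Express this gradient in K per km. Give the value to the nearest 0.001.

3.839 K/km

The quantity depends on a temperature interval, so only the ratio of degree sizes applies; the offset between the scales is irrelevant.
A change of 1°R is a change of 5/9 K, so 6.91 × 5/9 = 3.839.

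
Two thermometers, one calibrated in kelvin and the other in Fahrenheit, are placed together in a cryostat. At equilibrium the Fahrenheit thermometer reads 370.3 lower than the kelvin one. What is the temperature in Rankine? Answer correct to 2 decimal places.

201.08°R

Let x be the kelvin reading; then the Fahrenheit reading is 1.8·x - 459.67.
(1.8·x - 459.67) - x = -370.3  ⇒  (0.8)·x = 89.37  ⇒  x = 111.7125 K.
In Celsius: 111.7125 - 273.15 = -161.4375°C.
In Rankine: -161.4375 × 1.8 + 491.67 = 201.08°R.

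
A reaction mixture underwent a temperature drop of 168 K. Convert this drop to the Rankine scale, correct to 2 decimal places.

Only the scale ratio 1.8 matters for a change in temperature.
168 × 1.8 = 302.40.

302.40°R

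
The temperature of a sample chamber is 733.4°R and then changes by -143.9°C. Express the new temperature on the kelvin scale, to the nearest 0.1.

263.5 K

Initial temperature in Celsius: (733.4 - 491.67) × 5/9 = 134.2944°C.
Final Celsius temperature: 134.2944 - 143.9000 = -9.6056°C.
In kelvin: -9.6056 + 273.15 = 263.5 K.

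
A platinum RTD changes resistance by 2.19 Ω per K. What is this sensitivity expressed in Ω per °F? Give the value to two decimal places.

The quantity depends on a temperature interval, so only the ratio of degree sizes applies; the offset between the scales is irrelevant.
A change of 1°F is a change of 5/9 K, so per °F the value is 2.19 × 5/9 = 1.22.

1.22 Ω per °F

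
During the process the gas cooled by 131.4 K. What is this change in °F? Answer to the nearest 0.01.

236.52°F

For a temperature interval the offset drops out; only the factor 1.8 applies.
131.4 × 1.8 = 236.52.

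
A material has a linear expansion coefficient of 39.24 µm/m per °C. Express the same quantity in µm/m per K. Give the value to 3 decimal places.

Since only a temperature interval is involved, the additive offset between the scales drops out.
A change of 1 K is a change of 1°C, so per K the value is 39.24 × 1 = 39.240.

39.240 µm/m per K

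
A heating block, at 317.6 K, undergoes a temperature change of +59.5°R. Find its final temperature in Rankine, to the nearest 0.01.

Initial temperature in Celsius: 317.6 - 273.15 = 44.4500°C.
The 59.5°R change is an interval, so only the factor 5/9 applies: +59.5 × 5/9 = +33.0556°C.
Final Celsius temperature: 44.4500 + 33.0556 = 77.5056°C.
In Rankine: 77.5056 × 1.8 + 491.67 = 631.18°R.

631.18°R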